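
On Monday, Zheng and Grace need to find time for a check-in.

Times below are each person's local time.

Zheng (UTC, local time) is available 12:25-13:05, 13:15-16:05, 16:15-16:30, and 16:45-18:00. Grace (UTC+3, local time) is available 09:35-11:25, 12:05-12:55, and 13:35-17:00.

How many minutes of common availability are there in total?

Zheng → UTC: 12:25–13:05, 13:15–16:05, 16:15–16:30, 16:45–18:00.
Grace → UTC: 06:35–08:25, 09:05–09:55, 10:35–14:00.
Zheng ∩ Grace: 12:25–13:05, 13:15–14:00.
Total common minutes: 40 + 45 = 85.

85 minutes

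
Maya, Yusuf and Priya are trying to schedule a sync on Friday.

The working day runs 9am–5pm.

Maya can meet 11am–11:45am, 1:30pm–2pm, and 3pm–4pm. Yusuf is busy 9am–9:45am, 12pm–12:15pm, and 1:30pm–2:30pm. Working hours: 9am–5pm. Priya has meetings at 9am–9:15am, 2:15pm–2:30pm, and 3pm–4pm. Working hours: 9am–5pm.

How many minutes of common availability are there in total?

Yusuf free within 09:00–17:00: 09:45–12:00, 12:15–13:30, 14:30–17:00.
Priya free within 09:00–17:00: 09:15–14:15, 14:30–15:00, 16:00–17:00.
Maya ∩ Yusuf: 11:00–11:45, 15:00–16:00.
Maya ∩ Yusuf ∩ Priya: 11:00–11:45.
Total common minutes: 45.

45 minutes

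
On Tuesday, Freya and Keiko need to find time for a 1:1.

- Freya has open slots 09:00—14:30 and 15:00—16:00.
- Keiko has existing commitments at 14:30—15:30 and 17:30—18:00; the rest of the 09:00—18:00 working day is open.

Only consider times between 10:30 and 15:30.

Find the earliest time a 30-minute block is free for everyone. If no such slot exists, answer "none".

Keiko free within 09:00–18:00: 09:00–14:30, 15:30–17:30.
Freya ∩ Keiko: 09:00–14:30, 15:30–16:00.
Restricted to 10:30–15:30: 10:30–14:30.
Windows ≥ 30 min: 10:30–14:30.
Earliest such window starts at 10:30.

10:30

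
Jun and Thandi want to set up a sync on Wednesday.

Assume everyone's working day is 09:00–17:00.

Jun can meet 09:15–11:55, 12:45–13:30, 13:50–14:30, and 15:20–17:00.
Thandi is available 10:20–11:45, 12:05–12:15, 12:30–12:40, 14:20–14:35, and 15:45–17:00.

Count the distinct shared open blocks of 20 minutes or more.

Jun ∩ Thandi: 10:20–11:45, 14:20–14:30, 15:45–17:00.
Windows ≥ 20 min: 10:20–11:45, 15:45–17:00.
That's 2 windows.

2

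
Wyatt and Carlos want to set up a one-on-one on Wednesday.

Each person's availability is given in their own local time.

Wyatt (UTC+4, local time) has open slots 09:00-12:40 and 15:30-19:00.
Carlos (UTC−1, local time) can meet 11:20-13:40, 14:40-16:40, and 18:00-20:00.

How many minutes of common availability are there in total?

Wyatt → UTC: 05:00–08:40, 11:30–15:00.
Carlos → UTC: 12:20–14:40, 15:40–17:40, 19:00–21:00.
Wyatt ∩ Carlos: 12:20–14:40.
Total common minutes: 140.

140 minutes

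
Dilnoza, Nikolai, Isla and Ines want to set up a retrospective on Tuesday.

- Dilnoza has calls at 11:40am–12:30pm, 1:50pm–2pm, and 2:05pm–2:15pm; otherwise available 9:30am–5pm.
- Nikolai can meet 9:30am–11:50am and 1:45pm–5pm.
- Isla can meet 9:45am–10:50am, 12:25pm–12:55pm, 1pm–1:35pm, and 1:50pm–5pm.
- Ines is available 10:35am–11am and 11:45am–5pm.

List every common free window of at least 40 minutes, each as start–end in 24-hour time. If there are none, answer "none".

Dilnoza free within 09:30–17:00: 09:30–11:40, 12:30–13:50, 14:00–14:05, 14:15–17:00.
Dilnoza ∩ Nikolai: 09:30–11:40, 13:45–13:50, 14:00–14:05, 14:15–17:00.
Dilnoza ∩ Nikolai ∩ Isla: 09:45–10:50, 14:00–14:05, 14:15–17:00.
Dilnoza ∩ Nikolai ∩ Isla ∩ Ines: 10:35–10:50, 14:00–14:05, 14:15–17:00.
Windows ≥ 40 min: 14:15–17:00.

14:15–17:00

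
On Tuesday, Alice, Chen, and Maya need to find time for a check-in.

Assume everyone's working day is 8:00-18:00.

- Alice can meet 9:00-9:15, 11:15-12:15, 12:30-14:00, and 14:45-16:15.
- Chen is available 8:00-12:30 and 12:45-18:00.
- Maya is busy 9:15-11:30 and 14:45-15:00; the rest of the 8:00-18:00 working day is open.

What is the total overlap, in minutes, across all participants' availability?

Maya free within 08:00–18:00: 08:00–09:15, 11:30–14:45, 15:00–18:00.
Alice ∩ Chen: 09:00–09:15, 11:15–12:15, 12:45–14:00, 14:45–16:15.
Alice ∩ Chen ∩ Maya: 09:00–09:15, 11:30–12:15, 12:45–14:00, 15:00–16:15.
Total common minutes: 15 + 45 + 75 + 75 = 210.

210 minutes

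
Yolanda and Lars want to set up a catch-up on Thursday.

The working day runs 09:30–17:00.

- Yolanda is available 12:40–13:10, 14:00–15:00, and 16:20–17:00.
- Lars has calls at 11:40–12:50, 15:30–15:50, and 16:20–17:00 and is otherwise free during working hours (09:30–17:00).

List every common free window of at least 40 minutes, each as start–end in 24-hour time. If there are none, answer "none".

Lars free within 09:30–17:00: 09:30–11:40, 12:50–15:30, 15:50–16:20.
Yolanda ∩ Lars: 12:50–13:10, 14:00–15:00.
Windows ≥ 40 min: 14:00–15:00.

14:00–15:00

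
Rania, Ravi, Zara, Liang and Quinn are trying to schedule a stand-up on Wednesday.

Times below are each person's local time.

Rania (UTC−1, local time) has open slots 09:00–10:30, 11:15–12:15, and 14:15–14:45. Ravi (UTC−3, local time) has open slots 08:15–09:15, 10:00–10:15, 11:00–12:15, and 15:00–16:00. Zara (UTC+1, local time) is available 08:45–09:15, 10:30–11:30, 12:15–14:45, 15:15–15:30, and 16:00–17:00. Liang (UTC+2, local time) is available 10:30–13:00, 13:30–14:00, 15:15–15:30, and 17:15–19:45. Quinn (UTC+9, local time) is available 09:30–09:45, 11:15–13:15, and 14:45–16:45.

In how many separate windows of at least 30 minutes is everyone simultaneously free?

Rania → UTC: 10:00–11:30, 12:15–13:15, 15:15–15:45.
Ravi → UTC: 11:15–12:15, 13:00–13:15, 14:00–15:15, 18:00–19:00.
Zara → UTC: 07:45–08:15, 09:30–10:30, 11:15–13:45, 14:15–14:30, 15:00–16:00.
Liang → UTC: 08:30–11:00, 11:30–12:00, 13:15–13:30, 15:15–17:45.
Quinn → UTC: 00:30–00:45, 02:15–04:15, 05:45–07:45.
Rania ∩ Ravi: 11:15–11:30, 13:00–13:15.
Rania ∩ Ravi ∩ Zara: 11:15–11:30, 13:00–13:15.
Rania ∩ Ravi ∩ Zara ∩ Liang: (none).
Rania ∩ Ravi ∩ Zara ∩ Liang ∩ Quinn: (none).
Windows ≥ 30 min: (none).
That's 0 windows.

0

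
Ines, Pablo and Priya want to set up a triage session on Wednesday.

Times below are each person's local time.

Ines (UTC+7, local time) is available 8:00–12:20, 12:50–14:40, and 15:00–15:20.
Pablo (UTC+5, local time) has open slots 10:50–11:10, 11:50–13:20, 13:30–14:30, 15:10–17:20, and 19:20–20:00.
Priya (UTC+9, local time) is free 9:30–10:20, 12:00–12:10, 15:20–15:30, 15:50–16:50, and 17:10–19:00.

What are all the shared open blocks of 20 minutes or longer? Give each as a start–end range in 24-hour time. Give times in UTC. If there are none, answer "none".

06:50–07:40

Ines → UTC: 01:00–05:20, 05:50–07:40, 08:00–08:20.
Pablo → UTC: 05:50–06:10, 06:50–08:20, 08:30–09:30, 10:10–12:20, 14:20–15:00.
Priya → UTC: 00:30–01:20, 03:00–03:10, 06:20–06:30, 06:50–07:50, 08:10–10:00.
Ines ∩ Pablo: 05:50–06:10, 06:50–07:40, 08:00–08:20.
Ines ∩ Pablo ∩ Priya: 06:50–07:40, 08:10–08:20.
Windows ≥ 20 min: 06:50–07:40.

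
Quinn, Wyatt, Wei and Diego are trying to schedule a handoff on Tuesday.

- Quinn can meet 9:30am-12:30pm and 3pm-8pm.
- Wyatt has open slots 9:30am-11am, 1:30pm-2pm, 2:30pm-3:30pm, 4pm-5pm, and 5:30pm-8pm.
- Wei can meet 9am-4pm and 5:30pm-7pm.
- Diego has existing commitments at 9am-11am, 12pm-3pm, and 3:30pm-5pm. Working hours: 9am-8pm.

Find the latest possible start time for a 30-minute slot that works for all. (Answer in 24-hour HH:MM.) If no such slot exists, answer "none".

Diego free within 09:00–20:00: 11:00–12:00, 15:00–15:30, 17:00–20:00.
Quinn ∩ Wyatt: 09:30–11:00, 15:00–15:30, 16:00–17:00, 17:30–20:00.
Quinn ∩ Wyatt ∩ Wei: 09:30–11:00, 15:00–15:30, 17:30–19:00.
Quinn ∩ Wyatt ∩ Wei ∩ Diego: 15:00–15:30, 17:30–19:00.
Windows ≥ 30 min: 15:00–15:30, 17:30–19:00.
Latest start in the last window 17:30–19:00 is 19:00 − 30 min = 18:30.

18:30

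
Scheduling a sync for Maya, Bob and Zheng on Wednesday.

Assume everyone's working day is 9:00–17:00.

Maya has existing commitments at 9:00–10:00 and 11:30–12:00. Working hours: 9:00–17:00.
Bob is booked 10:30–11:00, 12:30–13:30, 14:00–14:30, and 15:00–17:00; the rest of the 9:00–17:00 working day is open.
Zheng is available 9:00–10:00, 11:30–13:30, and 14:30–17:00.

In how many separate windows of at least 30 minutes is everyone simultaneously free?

Maya free within 09:00–17:00: 10:00–11:30, 12:00–17:00.
Bob free within 09:00–17:00: 09:00–10:30, 11:00–12:30, 13:30–14:00, 14:30–15:00.
Maya ∩ Bob: 10:00–10:30, 11:00–11:30, 12:00–12:30, 13:30–14:00, 14:30–15:00.
Maya ∩ Bob ∩ Zheng: 12:00–12:30, 14:30–15:00.
Windows ≥ 30 min: 12:00–12:30, 14:30–15:00.
That's 2 windows.

2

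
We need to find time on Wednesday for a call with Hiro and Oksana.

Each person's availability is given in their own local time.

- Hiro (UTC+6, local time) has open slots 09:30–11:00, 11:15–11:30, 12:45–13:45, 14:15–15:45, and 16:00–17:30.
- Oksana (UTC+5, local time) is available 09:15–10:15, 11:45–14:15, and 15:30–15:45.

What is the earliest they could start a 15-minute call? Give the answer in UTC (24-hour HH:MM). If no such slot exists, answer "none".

04:15

Hiro → UTC: 03:30–05:00, 05:15–05:30, 06:45–07:45, 08:15–09:45, 10:00–11:30.
Oksana → UTC: 04:15–05:15, 06:45–09:15, 10:30–10:45.
Hiro ∩ Oksana: 04:15–05:00, 06:45–07:45, 08:15–09:15, 10:30–10:45.
Windows ≥ 15 min: 04:15–05:00, 06:45–07:45, 08:15–09:15, 10:30–10:45.
Earliest such window starts at 04:15.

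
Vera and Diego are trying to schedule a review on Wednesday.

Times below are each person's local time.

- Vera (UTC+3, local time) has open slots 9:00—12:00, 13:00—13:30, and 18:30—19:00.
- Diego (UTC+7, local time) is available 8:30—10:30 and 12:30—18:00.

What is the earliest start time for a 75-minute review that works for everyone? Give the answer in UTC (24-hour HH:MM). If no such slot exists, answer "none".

06:00

Vera → UTC: 06:00–09:00, 10:00–10:30, 15:30–16:00.
Diego → UTC: 01:30–03:30, 05:30–11:00.
Vera ∩ Diego: 06:00–09:00, 10:00–10:30.
Windows ≥ 75 min: 06:00–09:00.
Earliest such window starts at 06:00.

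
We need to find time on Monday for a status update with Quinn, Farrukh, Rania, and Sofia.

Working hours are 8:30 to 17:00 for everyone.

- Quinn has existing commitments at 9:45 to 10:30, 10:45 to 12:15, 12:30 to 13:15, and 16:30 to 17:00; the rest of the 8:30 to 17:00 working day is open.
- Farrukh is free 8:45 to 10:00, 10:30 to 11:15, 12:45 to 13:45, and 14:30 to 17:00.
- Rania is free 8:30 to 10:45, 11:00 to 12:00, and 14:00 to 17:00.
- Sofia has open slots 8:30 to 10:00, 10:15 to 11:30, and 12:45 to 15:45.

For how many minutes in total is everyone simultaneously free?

Quinn free within 08:30–17:00: 08:30–09:45, 10:30–10:45, 12:15–12:30, 13:15–16:30.
Quinn ∩ Farrukh: 08:45–09:45, 10:30–10:45, 13:15–13:45, 14:30–16:30.
Quinn ∩ Farrukh ∩ Rania: 08:45–09:45, 10:30–10:45, 14:30–16:30.
Quinn ∩ Farrukh ∩ Rania ∩ Sofia: 08:45–09:45, 10:30–10:45, 14:30–15:45.
Total common minutes: 60 + 15 + 75 = 150.

150 minutes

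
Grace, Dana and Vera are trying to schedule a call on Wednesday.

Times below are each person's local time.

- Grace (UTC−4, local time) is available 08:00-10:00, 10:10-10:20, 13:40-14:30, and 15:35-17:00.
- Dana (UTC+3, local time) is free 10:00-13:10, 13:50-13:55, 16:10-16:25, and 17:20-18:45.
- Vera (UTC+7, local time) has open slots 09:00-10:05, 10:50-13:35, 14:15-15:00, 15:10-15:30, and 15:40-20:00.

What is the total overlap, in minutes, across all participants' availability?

0 minutes

Grace → UTC: 12:00–14:00, 14:10–14:20, 17:40–18:30, 19:35–21:00.
Dana → UTC: 07:00–10:10, 10:50–10:55, 13:10–13:25, 14:20–15:45.
Vera → UTC: 02:00–03:05, 03:50–06:35, 07:15–08:00, 08:10–08:30, 08:40–13:00.
Grace ∩ Dana: 13:10–13:25.
Grace ∩ Dana ∩ Vera: (none).
Total common minutes: 0.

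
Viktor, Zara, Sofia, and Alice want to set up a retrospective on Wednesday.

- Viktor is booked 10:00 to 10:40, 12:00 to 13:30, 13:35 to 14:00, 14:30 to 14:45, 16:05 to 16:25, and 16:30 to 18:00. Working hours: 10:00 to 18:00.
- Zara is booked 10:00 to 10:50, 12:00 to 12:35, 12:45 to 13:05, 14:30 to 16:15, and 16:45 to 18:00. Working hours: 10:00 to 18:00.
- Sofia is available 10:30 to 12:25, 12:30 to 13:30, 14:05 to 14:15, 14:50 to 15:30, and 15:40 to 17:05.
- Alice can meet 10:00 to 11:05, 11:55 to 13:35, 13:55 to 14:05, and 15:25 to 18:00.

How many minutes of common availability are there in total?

Viktor free within 10:00–18:00: 10:40–12:00, 13:30–13:35, 14:00–14:30, 14:45–16:05, 16:25–16:30.
Zara free within 10:00–18:00: 10:50–12:00, 12:35–12:45, 13:05–14:30, 16:15–16:45.
Viktor ∩ Zara: 10:50–12:00, 13:30–13:35, 14:00–14:30, 16:25–16:30.
Viktor ∩ Zara ∩ Sofia: 10:50–12:00, 14:05–14:15, 16:25–16:30.
Viktor ∩ Zara ∩ Sofia ∩ Alice: 10:50–11:05, 11:55–12:00, 16:25–16:30.
Total common minutes: 15 + 5 + 5 = 25.

25 minutes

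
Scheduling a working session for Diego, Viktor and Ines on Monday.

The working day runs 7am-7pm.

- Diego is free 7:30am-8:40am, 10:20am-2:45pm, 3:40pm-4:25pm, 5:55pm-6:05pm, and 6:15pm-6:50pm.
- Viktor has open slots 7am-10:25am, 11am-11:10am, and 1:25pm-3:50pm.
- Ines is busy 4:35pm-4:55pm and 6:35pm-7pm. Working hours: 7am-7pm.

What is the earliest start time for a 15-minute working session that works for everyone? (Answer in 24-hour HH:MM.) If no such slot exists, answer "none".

Ines free within 07:00–19:00: 07:00–16:35, 16:55–18:35.
Diego ∩ Viktor: 07:30–08:40, 10:20–10:25, 11:00–11:10, 13:25–14:45, 15:40–15:50.
Diego ∩ Viktor ∩ Ines: 07:30–08:40, 10:20–10:25, 11:00–11:10, 13:25–14:45, 15:40–15:50.
Windows ≥ 15 min: 07:30–08:40, 13:25–14:45.
Earliest such window starts at 07:30.

07:30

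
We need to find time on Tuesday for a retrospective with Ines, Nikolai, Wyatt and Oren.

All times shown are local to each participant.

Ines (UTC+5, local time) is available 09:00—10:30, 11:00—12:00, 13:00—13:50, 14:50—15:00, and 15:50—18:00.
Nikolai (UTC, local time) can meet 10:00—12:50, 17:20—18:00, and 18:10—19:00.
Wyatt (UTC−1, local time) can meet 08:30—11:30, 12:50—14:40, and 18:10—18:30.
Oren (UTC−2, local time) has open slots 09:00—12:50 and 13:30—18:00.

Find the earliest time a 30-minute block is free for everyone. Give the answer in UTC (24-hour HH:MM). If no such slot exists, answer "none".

Ines → UTC: 04:00–05:30, 06:00–07:00, 08:00–08:50, 09:50–10:00, 10:50–13:00.
Nikolai → UTC: 10:00–12:50, 17:20–18:00, 18:10–19:00.
Wyatt → UTC: 09:30–12:30, 13:50–15:40, 19:10–19:30.
Oren → UTC: 11:00–14:50, 15:30–20:00.
Ines ∩ Nikolai: 10:50–12:50.
Ines ∩ Nikolai ∩ Wyatt: 10:50–12:30.
Ines ∩ Nikolai ∩ Wyatt ∩ Oren: 11:00–12:30.
Windows ≥ 30 min: 11:00–12:30.
Earliest such window starts at 11:00.

11:00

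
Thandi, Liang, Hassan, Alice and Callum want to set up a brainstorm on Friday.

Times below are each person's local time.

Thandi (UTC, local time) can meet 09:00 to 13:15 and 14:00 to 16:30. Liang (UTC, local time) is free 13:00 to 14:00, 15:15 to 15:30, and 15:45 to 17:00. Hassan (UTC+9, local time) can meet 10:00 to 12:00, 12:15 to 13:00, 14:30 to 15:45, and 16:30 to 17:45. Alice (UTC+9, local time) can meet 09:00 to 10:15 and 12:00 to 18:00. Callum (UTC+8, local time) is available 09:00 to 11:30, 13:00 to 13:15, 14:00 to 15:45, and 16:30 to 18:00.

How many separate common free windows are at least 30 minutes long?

Thandi → UTC: 09:00–13:15, 14:00–16:30.
Liang → UTC: 13:00–14:00, 15:15–15:30, 15:45–17:00.
Hassan → UTC: 01:00–03:00, 03:15–04:00, 05:30–06:45, 07:30–08:45.
Alice → UTC: 00:00–01:15, 03:00–09:00.
Callum → UTC: 01:00–03:30, 05:00–05:15, 06:00–07:45, 08:30–10:00.
Thandi ∩ Liang: 13:00–13:15, 15:15–15:30, 15:45–16:30.
Thandi ∩ Liang ∩ Hassan: (none).
Thandi ∩ Liang ∩ Hassan ∩ Alice: (none).
Thandi ∩ Liang ∩ Hassan ∩ Alice ∩ Callum: (none).
Windows ≥ 30 min: (none).
That's 0 windows.

0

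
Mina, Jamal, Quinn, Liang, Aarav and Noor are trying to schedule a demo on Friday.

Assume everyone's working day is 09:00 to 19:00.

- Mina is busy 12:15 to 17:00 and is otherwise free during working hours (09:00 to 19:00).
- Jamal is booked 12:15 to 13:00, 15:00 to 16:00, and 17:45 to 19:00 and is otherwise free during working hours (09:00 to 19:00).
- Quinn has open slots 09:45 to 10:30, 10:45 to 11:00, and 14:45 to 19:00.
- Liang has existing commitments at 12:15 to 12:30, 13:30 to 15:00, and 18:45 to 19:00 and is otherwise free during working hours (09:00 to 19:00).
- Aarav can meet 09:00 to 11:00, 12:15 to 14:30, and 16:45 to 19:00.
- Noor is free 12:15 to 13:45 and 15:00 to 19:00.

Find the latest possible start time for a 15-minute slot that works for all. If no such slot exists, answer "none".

17:30

Mina free within 09:00–19:00: 09:00–12:15, 17:00–19:00.
Jamal free within 09:00–19:00: 09:00–12:15, 13:00–15:00, 16:00–17:45.
Liang free within 09:00–19:00: 09:00–12:15, 12:30–13:30, 15:00–18:45.
Mina ∩ Jamal: 09:00–12:15, 17:00–17:45.
Mina ∩ Jamal ∩ Quinn: 09:45–10:30, 10:45–11:00, 17:00–17:45.
Mina ∩ Jamal ∩ Quinn ∩ Liang: 09:45–10:30, 10:45–11:00, 17:00–17:45.
Mina ∩ Jamal ∩ Quinn ∩ Liang ∩ Aarav: 09:45–10:30, 10:45–11:00, 17:00–17:45.
Mina ∩ Jamal ∩ Quinn ∩ Liang ∩ Aarav ∩ Noor: 17:00–17:45.
Windows ≥ 15 min: 17:00–17:45.
Latest start in the last window 17:00–17:45 is 17:45 − 15 min = 17:30.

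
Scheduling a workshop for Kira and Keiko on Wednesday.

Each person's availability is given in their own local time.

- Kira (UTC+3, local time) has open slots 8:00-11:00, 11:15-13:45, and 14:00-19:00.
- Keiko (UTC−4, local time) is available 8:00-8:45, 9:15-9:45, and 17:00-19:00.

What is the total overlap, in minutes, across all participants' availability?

Kira → UTC: 05:00–08:00, 08:15–10:45, 11:00–16:00.
Keiko → UTC: 12:00–12:45, 13:15–13:45, 21:00–23:00.
Kira ∩ Keiko: 12:00–12:45, 13:15–13:45.
Total common minutes: 45 + 30 = 75.

75 minutes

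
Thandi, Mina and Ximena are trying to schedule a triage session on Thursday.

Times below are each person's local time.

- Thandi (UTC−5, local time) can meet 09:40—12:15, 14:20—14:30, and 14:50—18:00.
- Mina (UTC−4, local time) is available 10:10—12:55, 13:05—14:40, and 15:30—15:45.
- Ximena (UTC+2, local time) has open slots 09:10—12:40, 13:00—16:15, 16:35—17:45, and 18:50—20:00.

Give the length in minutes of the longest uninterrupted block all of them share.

65 minutes

Thandi → UTC: 14:40–17:15, 19:20–19:30, 19:50–23:00.
Mina → UTC: 14:10–16:55, 17:05–18:40, 19:30–19:45.
Ximena → UTC: 07:10–10:40, 11:00–14:15, 14:35–15:45, 16:50–18:00.
Thandi ∩ Mina: 14:40–16:55, 17:05–17:15.
Thandi ∩ Mina ∩ Ximena: 14:40–15:45, 16:50–16:55, 17:05–17:15.
Common window lengths: 65, 5, 10 min; longest is 65.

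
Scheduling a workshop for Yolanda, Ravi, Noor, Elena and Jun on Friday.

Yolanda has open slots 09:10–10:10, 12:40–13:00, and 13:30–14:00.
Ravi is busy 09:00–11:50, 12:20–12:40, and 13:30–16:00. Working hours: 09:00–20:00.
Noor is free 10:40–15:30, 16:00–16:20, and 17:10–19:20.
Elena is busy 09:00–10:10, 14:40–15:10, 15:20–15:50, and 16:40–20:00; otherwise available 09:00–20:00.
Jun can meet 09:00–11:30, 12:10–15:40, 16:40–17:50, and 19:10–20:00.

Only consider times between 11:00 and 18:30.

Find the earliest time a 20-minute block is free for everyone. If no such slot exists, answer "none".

12:40

Ravi free within 09:00–20:00: 11:50–12:20, 12:40–13:30, 16:00–20:00.
Elena free within 09:00–20:00: 10:10–14:40, 15:10–15:20, 15:50–16:40.
Yolanda ∩ Ravi: 12:40–13:00.
Yolanda ∩ Ravi ∩ Noor: 12:40–13:00.
Yolanda ∩ Ravi ∩ Noor ∩ Elena: 12:40–13:00.
Yolanda ∩ Ravi ∩ Noor ∩ Elena ∩ Jun: 12:40–13:00.
Restricted to 11:00–18:30: 12:40–13:00.
Windows ≥ 20 min: 12:40–13:00.
Earliest such window starts at 12:40.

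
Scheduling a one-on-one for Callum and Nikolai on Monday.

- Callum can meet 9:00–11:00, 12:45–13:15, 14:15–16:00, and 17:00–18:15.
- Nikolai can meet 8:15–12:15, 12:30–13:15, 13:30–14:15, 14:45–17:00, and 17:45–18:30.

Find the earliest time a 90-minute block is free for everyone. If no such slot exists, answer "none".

Callum ∩ Nikolai: 09:00–11:00, 12:45–13:15, 14:45–16:00, 17:45–18:15.
Windows ≥ 90 min: 09:00–11:00.
Earliest such window starts at 09:00.

09:00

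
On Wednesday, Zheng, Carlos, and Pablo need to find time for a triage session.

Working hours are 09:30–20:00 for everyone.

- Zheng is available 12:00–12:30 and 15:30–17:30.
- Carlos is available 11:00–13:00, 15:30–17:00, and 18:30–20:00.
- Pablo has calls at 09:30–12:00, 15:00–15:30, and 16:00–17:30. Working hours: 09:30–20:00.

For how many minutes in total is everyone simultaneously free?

60 minutes

Pablo free within 09:30–20:00: 12:00–15:00, 15:30–16:00, 17:30–20:00.
Zheng ∩ Carlos: 12:00–12:30, 15:30–17:00.
Zheng ∩ Carlos ∩ Pablo: 12:00–12:30, 15:30–16:00.
Total common minutes: 30 + 30 = 60.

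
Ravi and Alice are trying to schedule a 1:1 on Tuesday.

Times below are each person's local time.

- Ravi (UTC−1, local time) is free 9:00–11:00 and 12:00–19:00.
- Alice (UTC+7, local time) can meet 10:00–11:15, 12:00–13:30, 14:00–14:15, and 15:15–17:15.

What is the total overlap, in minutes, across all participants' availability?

15 minutes

Ravi → UTC: 10:00–12:00, 13:00–20:00.
Alice → UTC: 03:00–04:15, 05:00–06:30, 07:00–07:15, 08:15–10:15.
Ravi ∩ Alice: 10:00–10:15.
Total common minutes: 15.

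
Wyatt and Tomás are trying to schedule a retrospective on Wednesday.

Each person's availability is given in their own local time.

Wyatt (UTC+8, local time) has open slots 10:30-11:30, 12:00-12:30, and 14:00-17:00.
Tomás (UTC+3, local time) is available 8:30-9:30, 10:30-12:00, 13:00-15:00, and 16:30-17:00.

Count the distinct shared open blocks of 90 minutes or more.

Wyatt → UTC: 02:30–03:30, 04:00–04:30, 06:00–09:00.
Tomás → UTC: 05:30–06:30, 07:30–09:00, 10:00–12:00, 13:30–14:00.
Wyatt ∩ Tomás: 06:00–06:30, 07:30–09:00.
Windows ≥ 90 min: 07:30–09:00.
That's 1 window.

1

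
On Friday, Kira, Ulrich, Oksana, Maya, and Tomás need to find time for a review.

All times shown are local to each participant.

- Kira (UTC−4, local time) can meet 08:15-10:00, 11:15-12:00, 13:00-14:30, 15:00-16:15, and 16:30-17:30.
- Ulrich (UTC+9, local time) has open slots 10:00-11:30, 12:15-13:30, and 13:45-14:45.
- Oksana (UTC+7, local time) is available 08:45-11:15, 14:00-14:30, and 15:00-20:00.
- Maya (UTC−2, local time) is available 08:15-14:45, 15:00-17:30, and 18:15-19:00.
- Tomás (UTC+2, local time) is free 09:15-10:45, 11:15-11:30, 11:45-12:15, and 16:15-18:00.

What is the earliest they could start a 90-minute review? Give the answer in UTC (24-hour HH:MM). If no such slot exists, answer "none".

Kira → UTC: 12:15–14:00, 15:15–16:00, 17:00–18:30, 19:00–20:15, 20:30–21:30.
Ulrich → UTC: 01:00–02:30, 03:15–04:30, 04:45–05:45.
Oksana → UTC: 01:45–04:15, 07:00–07:30, 08:00–13:00.
Maya → UTC: 10:15–16:45, 17:00–19:30, 20:15–21:00.
Tomás → UTC: 07:15–08:45, 09:15–09:30, 09:45–10:15, 14:15–16:00.
Kira ∩ Ulrich: (none).
Kira ∩ Ulrich ∩ Oksana: (none).
Kira ∩ Ulrich ∩ Oksana ∩ Maya: (none).
Kira ∩ Ulrich ∩ Oksana ∩ Maya ∩ Tomás: (none).
Windows ≥ 90 min: (none).

none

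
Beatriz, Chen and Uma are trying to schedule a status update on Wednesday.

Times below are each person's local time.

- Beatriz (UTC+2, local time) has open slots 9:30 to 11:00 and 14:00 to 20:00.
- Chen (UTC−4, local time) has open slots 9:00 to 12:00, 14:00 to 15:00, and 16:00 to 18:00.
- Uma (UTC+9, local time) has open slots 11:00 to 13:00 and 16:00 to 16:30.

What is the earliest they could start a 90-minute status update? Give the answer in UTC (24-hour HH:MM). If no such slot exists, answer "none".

none

Beatriz → UTC: 07:30–09:00, 12:00–18:00.
Chen → UTC: 13:00–16:00, 18:00–19:00, 20:00–22:00.
Uma → UTC: 02:00–04:00, 07:00–07:30.
Beatriz ∩ Chen: 13:00–16:00.
Beatriz ∩ Chen ∩ Uma: (none).
Windows ≥ 90 min: (none).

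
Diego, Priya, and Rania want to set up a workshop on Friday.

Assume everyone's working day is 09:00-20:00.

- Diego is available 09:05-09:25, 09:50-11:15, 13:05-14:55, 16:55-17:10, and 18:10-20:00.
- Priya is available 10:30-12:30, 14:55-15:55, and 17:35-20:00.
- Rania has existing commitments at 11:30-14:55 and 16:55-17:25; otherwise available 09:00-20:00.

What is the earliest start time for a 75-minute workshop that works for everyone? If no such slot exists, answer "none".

Rania free within 09:00–20:00: 09:00–11:30, 14:55–16:55, 17:25–20:00.
Diego ∩ Priya: 10:30–11:15, 18:10–20:00.
Diego ∩ Priya ∩ Rania: 10:30–11:15, 18:10–20:00.
Windows ≥ 75 min: 18:10–20:00.
Earliest such window starts at 18:10.

18:10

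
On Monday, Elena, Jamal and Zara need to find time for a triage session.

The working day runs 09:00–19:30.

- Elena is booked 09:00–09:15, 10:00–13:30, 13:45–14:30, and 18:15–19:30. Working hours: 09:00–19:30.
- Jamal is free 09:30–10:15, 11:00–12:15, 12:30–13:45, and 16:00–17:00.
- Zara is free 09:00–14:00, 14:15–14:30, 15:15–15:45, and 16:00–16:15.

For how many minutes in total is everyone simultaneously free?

60 minutes

Elena free within 09:00–19:30: 09:15–10:00, 13:30–13:45, 14:30–18:15.
Elena ∩ Jamal: 09:30–10:00, 13:30–13:45, 16:00–17:00.
Elena ∩ Jamal ∩ Zara: 09:30–10:00, 13:30–13:45, 16:00–16:15.
Total common minutes: 30 + 15 + 15 = 60.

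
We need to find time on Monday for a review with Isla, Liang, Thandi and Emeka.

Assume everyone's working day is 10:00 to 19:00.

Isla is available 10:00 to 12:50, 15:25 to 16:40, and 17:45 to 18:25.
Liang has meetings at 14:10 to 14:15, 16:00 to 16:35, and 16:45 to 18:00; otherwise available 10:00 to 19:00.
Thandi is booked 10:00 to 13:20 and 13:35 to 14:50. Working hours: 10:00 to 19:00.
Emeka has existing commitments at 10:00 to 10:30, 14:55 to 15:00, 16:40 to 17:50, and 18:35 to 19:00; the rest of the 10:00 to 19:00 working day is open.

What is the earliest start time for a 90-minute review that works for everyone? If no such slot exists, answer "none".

Liang free within 10:00–19:00: 10:00–14:10, 14:15–16:00, 16:35–16:45, 18:00–19:00.
Thandi free within 10:00–19:00: 13:20–13:35, 14:50–19:00.
Emeka free within 10:00–19:00: 10:30–14:55, 15:00–16:40, 17:50–18:35.
Isla ∩ Liang: 10:00–12:50, 15:25–16:00, 16:35–16:40, 18:00–18:25.
Isla ∩ Liang ∩ Thandi: 15:25–16:00, 16:35–16:40, 18:00–18:25.
Isla ∩ Liang ∩ Thandi ∩ Emeka: 15:25–16:00, 16:35–16:40, 18:00–18:25.
Windows ≥ 90 min: (none).

none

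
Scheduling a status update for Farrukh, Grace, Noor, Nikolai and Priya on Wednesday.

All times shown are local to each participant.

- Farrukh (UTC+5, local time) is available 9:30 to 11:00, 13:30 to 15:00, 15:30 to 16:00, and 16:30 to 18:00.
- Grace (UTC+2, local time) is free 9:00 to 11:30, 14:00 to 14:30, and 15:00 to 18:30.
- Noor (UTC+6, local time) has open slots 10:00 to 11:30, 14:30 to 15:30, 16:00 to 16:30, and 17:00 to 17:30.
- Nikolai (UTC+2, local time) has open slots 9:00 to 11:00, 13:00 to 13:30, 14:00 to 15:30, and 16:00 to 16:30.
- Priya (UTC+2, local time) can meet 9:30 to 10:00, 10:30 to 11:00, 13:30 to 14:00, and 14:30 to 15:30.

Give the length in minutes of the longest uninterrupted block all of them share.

30 minutes

Farrukh → UTC: 04:30–06:00, 08:30–10:00, 10:30–11:00, 11:30–13:00.
Grace → UTC: 07:00–09:30, 12:00–12:30, 13:00–16:30.
Noor → UTC: 04:00–05:30, 08:30–09:30, 10:00–10:30, 11:00–11:30.
Nikolai → UTC: 07:00–09:00, 11:00–11:30, 12:00–13:30, 14:00–14:30.
Priya → UTC: 07:30–08:00, 08:30–09:00, 11:30–12:00, 12:30–13:30.
Farrukh ∩ Grace: 08:30–09:30, 12:00–12:30.
Farrukh ∩ Grace ∩ Noor: 08:30–09:30.
Farrukh ∩ Grace ∩ Noor ∩ Nikolai: 08:30–09:00.
Farrukh ∩ Grace ∩ Noor ∩ Nikolai ∩ Priya: 08:30–09:00.
Single common window of 30 minutes.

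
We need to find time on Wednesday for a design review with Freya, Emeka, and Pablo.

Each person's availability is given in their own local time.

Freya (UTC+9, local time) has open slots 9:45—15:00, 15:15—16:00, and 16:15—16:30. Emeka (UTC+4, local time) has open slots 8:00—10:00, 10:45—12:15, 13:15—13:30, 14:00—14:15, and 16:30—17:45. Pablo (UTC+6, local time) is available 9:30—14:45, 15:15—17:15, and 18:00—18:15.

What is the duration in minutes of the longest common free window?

Freya → UTC: 00:45–06:00, 06:15–07:00, 07:15–07:30.
Emeka → UTC: 04:00–06:00, 06:45–08:15, 09:15–09:30, 10:00–10:15, 12:30–13:45.
Pablo → UTC: 03:30–08:45, 09:15–11:15, 12:00–12:15.
Freya ∩ Emeka: 04:00–06:00, 06:45–07:00, 07:15–07:30.
Freya ∩ Emeka ∩ Pablo: 04:00–06:00, 06:45–07:00, 07:15–07:30.
Common window lengths: 120, 15, 15 min; longest is 120.

120 minutes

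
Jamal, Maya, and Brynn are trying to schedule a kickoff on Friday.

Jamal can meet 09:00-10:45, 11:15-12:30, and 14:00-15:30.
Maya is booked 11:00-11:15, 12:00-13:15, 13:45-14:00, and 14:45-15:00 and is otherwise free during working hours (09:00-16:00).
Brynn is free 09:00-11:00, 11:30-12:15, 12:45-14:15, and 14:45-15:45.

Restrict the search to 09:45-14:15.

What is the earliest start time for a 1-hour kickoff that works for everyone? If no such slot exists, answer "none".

Maya free within 09:00–16:00: 09:00–11:00, 11:15–12:00, 13:15–13:45, 14:00–14:45, 15:00–16:00.
Jamal ∩ Maya: 09:00–10:45, 11:15–12:00, 14:00–14:45, 15:00–15:30.
Jamal ∩ Maya ∩ Brynn: 09:00–10:45, 11:30–12:00, 14:00–14:15, 15:00–15:30.
Restricted to 09:45–14:15: 09:45–10:45, 11:30–12:00, 14:00–14:15.
Windows ≥ 60 min: 09:45–10:45.
Earliest such window starts at 09:45.

09:45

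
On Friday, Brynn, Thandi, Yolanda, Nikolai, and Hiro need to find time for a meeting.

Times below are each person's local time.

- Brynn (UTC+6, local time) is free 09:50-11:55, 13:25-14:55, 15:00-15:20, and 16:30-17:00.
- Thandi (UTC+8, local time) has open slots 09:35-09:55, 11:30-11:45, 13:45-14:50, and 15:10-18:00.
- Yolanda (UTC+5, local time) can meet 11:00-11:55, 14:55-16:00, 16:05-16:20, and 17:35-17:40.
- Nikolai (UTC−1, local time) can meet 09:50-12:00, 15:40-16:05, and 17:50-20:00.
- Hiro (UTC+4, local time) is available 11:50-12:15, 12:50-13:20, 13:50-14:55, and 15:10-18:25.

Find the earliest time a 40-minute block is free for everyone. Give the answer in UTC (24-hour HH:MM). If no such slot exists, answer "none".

none

Brynn → UTC: 03:50–05:55, 07:25–08:55, 09:00–09:20, 10:30–11:00.
Thandi → UTC: 01:35–01:55, 03:30–03:45, 05:45–06:50, 07:10–10:00.
Yolanda → UTC: 06:00–06:55, 09:55–11:00, 11:05–11:20, 12:35–12:40.
Nikolai → UTC: 10:50–13:00, 16:40–17:05, 18:50–21:00.
Hiro → UTC: 07:50–08:15, 08:50–09:20, 09:50–10:55, 11:10–14:25.
Brynn ∩ Thandi: 05:45–05:55, 07:25–08:55, 09:00–09:20.
Brynn ∩ Thandi ∩ Yolanda: (none).
Brynn ∩ Thandi ∩ Yolanda ∩ Nikolai: (none).
Brynn ∩ Thandi ∩ Yolanda ∩ Nikolai ∩ Hiro: (none).
Windows ≥ 40 min: (none).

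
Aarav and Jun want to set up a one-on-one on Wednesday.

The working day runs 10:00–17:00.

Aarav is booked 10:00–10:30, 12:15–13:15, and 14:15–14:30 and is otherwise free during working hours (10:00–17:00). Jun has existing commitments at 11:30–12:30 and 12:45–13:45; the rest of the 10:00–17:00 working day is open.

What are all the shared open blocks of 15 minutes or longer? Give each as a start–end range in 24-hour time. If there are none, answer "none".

10:30–11:30, 13:45–14:15, 14:30–17:00

Aarav free within 10:00–17:00: 10:30–12:15, 13:15–14:15, 14:30–17:00.
Jun free within 10:00–17:00: 10:00–11:30, 12:30–12:45, 13:45–17:00.
Aarav ∩ Jun: 10:30–11:30, 13:45–14:15, 14:30–17:00.
Windows ≥ 15 min: 10:30–11:30, 13:45–14:15, 14:30–17:00.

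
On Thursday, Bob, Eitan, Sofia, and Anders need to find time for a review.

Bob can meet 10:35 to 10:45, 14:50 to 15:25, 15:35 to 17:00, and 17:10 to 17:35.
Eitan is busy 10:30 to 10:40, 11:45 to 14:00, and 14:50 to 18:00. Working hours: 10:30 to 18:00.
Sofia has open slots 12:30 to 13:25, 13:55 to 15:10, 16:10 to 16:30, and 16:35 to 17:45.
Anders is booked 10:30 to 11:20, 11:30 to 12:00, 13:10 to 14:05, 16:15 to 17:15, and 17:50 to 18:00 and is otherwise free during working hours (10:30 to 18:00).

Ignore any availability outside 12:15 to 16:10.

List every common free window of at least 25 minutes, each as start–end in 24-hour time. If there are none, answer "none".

Eitan free within 10:30–18:00: 10:40–11:45, 14:00–14:50.
Anders free within 10:30–18:00: 11:20–11:30, 12:00–13:10, 14:05–16:15, 17:15–17:50.
Bob ∩ Eitan: 10:40–10:45.
Bob ∩ Eitan ∩ Sofia: (none).
Bob ∩ Eitan ∩ Sofia ∩ Anders: (none).
Restricted to 12:15–16:10: (none).
Windows ≥ 25 min: (none).

none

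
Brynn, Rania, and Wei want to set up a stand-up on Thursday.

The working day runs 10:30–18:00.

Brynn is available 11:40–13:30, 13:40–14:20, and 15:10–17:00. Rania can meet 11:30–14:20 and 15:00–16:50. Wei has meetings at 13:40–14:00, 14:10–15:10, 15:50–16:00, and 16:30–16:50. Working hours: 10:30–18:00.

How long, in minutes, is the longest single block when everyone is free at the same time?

110 minutes

Wei free within 10:30–18:00: 10:30–13:40, 14:00–14:10, 15:10–15:50, 16:00–16:30, 16:50–18:00.
Brynn ∩ Rania: 11:40–13:30, 13:40–14:20, 15:10–16:50.
Brynn ∩ Rania ∩ Wei: 11:40–13:30, 14:00–14:10, 15:10–15:50, 16:00–16:30.
Common window lengths: 110, 10, 40, 30 min; longest is 110.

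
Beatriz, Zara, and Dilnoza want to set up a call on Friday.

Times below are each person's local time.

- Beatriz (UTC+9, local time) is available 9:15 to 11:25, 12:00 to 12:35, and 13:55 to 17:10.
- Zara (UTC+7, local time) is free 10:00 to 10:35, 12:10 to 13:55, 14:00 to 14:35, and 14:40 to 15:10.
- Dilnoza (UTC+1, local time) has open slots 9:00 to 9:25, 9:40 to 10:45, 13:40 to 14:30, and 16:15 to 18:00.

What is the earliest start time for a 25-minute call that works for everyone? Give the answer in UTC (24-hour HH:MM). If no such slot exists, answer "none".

none

Beatriz → UTC: 00:15–02:25, 03:00–03:35, 04:55–08:10.
Zara → UTC: 03:00–03:35, 05:10–06:55, 07:00–07:35, 07:40–08:10.
Dilnoza → UTC: 08:00–08:25, 08:40–09:45, 12:40–13:30, 15:15–17:00.
Beatriz ∩ Zara: 03:00–03:35, 05:10–06:55, 07:00–07:35, 07:40–08:10.
Beatriz ∩ Zara ∩ Dilnoza: 08:00–08:10.
Windows ≥ 25 min: (none).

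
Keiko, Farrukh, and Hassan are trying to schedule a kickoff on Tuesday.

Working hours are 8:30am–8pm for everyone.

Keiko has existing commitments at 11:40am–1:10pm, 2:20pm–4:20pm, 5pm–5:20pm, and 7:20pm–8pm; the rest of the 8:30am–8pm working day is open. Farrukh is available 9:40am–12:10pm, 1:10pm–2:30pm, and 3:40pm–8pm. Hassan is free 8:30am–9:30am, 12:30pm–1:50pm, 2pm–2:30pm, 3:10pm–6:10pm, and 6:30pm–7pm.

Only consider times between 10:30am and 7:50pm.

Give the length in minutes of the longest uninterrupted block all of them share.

50 minutes

Keiko free within 08:30–20:00: 08:30–11:40, 13:10–14:20, 16:20–17:00, 17:20–19:20.
Keiko ∩ Farrukh: 09:40–11:40, 13:10–14:20, 16:20–17:00, 17:20–19:20.
Keiko ∩ Farrukh ∩ Hassan: 13:10–13:50, 14:00–14:20, 16:20–17:00, 17:20–18:10, 18:30–19:00.
Restricted to 10:30–19:50: 13:10–13:50, 14:00–14:20, 16:20–17:00, 17:20–18:10, 18:30–19:00.
Common window lengths: 40, 20, 40, 50, 30 min; longest is 50.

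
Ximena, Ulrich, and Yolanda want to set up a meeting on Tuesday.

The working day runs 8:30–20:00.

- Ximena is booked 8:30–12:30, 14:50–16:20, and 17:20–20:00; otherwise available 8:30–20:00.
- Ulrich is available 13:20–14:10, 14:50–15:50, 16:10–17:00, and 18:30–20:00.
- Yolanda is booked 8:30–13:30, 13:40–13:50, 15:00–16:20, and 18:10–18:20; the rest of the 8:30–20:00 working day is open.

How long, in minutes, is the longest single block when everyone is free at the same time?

Ximena free within 08:30–20:00: 12:30–14:50, 16:20–17:20.
Yolanda free within 08:30–20:00: 13:30–13:40, 13:50–15:00, 16:20–18:10, 18:20–20:00.
Ximena ∩ Ulrich: 13:20–14:10, 16:20–17:00.
Ximena ∩ Ulrich ∩ Yolanda: 13:30–13:40, 13:50–14:10, 16:20–17:00.
Common window lengths: 10, 20, 40 min; longest is 40.

40 minutes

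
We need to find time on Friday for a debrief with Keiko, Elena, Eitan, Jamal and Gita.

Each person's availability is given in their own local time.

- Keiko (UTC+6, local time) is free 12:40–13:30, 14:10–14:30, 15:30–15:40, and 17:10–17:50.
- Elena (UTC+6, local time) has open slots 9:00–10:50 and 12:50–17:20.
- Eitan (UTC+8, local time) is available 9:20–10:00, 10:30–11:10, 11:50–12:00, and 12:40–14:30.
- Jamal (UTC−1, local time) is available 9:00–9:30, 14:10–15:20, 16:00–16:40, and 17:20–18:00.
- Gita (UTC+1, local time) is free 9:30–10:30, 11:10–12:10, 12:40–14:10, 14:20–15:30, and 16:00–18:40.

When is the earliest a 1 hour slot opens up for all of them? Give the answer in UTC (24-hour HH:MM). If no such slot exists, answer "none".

Keiko → UTC: 06:40–07:30, 08:10–08:30, 09:30–09:40, 11:10–11:50.
Elena → UTC: 03:00–04:50, 06:50–11:20.
Eitan → UTC: 01:20–02:00, 02:30–03:10, 03:50–04:00, 04:40–06:30.
Jamal → UTC: 10:00–10:30, 15:10–16:20, 17:00–17:40, 18:20–19:00.
Gita → UTC: 08:30–09:30, 10:10–11:10, 11:40–13:10, 13:20–14:30, 15:00–17:40.
Keiko ∩ Elena: 06:50–07:30, 08:10–08:30, 09:30–09:40, 11:10–11:20.
Keiko ∩ Elena ∩ Eitan: (none).
Keiko ∩ Elena ∩ Eitan ∩ Jamal: (none).
Keiko ∩ Elena ∩ Eitan ∩ Jamal ∩ Gita: (none).
Windows ≥ 60 min: (none).

none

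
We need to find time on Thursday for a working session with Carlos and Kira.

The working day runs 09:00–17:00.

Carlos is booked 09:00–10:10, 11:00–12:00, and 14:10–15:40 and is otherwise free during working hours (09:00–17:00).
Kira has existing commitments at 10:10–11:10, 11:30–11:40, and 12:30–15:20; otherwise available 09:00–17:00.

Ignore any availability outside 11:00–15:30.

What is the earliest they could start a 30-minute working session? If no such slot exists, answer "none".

12:00

Carlos free within 09:00–17:00: 10:10–11:00, 12:00–14:10, 15:40–17:00.
Kira free within 09:00–17:00: 09:00–10:10, 11:10–11:30, 11:40–12:30, 15:20–17:00.
Carlos ∩ Kira: 12:00–12:30, 15:40–17:00.
Restricted to 11:00–15:30: 12:00–12:30.
Windows ≥ 30 min: 12:00–12:30.
Earliest such window starts at 12:00.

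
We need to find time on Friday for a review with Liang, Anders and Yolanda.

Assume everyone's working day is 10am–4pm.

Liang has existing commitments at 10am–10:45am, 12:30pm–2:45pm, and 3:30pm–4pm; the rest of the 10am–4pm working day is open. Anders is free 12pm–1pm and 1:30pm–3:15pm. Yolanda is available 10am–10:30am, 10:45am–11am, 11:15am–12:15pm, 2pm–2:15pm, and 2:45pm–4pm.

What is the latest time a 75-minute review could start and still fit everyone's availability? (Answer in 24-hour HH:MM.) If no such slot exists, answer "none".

Liang free within 10:00–16:00: 10:45–12:30, 14:45–15:30.
Liang ∩ Anders: 12:00–12:30, 14:45–15:15.
Liang ∩ Anders ∩ Yolanda: 12:00–12:15, 14:45–15:15.
Windows ≥ 75 min: (none).

none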